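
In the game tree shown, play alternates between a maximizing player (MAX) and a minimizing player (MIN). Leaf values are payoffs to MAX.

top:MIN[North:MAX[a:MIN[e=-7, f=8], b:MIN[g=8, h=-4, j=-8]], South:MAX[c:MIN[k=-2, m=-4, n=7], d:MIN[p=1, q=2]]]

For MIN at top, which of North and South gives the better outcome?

a (MIN): min(-7, 8) = -7
b (MIN): min(8, -4, -8) = -8
North (MAX): max(-7, -8) = -7
c (MIN): min(-2, -4, 7) = -4
d (MIN): min(1, 2) = 1
South (MAX): max(-4, 1) = 1
MIN prefers the lower value; North=-7, South=1. North is better since -7 < 1.

North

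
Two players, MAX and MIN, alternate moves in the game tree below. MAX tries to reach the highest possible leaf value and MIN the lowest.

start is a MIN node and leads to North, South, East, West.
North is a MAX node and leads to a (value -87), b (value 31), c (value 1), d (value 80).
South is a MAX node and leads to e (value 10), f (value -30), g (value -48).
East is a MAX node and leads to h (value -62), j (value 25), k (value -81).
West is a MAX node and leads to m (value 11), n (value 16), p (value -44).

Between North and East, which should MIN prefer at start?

North (MAX): max(-87, 31, 1, 80) = 80
East (MAX): max(-62, 25, -81) = 25
MIN prefers the lower value; North=80, East=25. East is better since 25 < 80.

East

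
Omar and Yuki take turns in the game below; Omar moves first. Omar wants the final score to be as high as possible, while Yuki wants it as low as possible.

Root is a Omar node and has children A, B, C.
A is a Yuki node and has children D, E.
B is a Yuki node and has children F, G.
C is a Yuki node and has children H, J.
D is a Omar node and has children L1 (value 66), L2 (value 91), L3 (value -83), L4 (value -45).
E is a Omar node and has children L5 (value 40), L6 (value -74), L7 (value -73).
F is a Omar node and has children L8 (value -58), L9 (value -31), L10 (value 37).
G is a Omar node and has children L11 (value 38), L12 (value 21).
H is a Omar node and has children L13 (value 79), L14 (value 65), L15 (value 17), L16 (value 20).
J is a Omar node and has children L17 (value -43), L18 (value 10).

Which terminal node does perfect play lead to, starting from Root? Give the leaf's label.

D (Omar): max(66, 91, -83, -45) = 91
E (Omar): max(40, -74, -73) = 40
A (Yuki): min(91, 40) = 40
F (Omar): max(-58, -31, 37) = 37
G (Omar): max(38, 21) = 38
B (Yuki): min(37, 38) = 37
H (Omar): max(79, 65, 17, 20) = 79
J (Omar): max(-43, 10) = 10
C (Yuki): min(79, 10) = 10
Root (Omar): max(40, 37, 10) = 40
At Root, Omar picks A (highest: 40).
At A, Yuki picks E (lowest: 40).
At E, Omar picks L5 (highest: 40).
Terminal value 40.

L5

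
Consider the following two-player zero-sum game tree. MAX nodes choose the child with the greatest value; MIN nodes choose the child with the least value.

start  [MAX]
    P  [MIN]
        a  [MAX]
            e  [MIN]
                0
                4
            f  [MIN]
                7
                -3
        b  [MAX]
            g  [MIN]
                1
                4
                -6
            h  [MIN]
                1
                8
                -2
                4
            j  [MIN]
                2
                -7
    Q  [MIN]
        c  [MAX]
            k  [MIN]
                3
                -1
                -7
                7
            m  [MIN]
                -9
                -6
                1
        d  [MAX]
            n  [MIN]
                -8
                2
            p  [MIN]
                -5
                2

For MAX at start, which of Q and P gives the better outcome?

k (MIN): min(3, -1, -7, 7) = -7
m (MIN): min(-9, -6, 1) = -9
c (MAX): max(-7, -9) = -7
n (MIN): min(-8, 2) = -8
p (MIN): min(-5, 2) = -5
d (MAX): max(-8, -5) = -5
Q (MIN): min(-7, -5) = -7
e (MIN): min(0, 4) = 0
f (MIN): min(7, -3) = -3
a (MAX): max(0, -3) = 0
g (MIN): min(1, 4, -6) = -6
h (MIN): min(1, 8, -2, 4) = -2
j (MIN): min(2, -7) = -7
b (MAX): max(-6, -2, -7) = -2
P (MIN): min(0, -2) = -2
MAX prefers the higher value; Q=-7, P=-2. P is better since -2 > -7.

P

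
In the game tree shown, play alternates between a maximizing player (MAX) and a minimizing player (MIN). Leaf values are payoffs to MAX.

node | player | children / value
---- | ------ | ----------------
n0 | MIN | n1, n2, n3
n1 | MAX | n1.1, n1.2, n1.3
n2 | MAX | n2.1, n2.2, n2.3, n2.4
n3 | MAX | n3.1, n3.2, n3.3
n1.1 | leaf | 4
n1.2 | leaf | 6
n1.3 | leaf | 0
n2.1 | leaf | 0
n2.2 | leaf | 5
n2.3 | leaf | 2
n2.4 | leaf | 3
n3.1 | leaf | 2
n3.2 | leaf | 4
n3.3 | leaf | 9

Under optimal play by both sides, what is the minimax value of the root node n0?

n1 (MAX): max(4, 6, 0) = 6
n2 (MAX): max(0, 5, 2, 3) = 5
n3 (MAX): max(2, 4, 9) = 9
n0 (MIN): min(6, 5, 9) = 5

5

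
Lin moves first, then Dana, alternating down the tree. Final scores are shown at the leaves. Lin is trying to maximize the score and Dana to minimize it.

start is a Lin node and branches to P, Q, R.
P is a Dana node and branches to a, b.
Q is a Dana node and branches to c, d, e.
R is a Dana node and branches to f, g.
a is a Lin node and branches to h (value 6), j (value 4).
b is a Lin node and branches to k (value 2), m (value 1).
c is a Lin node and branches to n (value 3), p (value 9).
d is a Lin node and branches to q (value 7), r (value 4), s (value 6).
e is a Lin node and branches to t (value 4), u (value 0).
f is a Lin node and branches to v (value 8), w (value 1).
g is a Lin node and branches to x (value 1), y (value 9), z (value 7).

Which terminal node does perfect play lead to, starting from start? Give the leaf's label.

a (Lin): max(6, 4) = 6
b (Lin): max(2, 1) = 2
P (Dana): min(6, 2) = 2
c (Lin): max(3, 9) = 9
d (Lin): max(7, 4, 6) = 7
e (Lin): max(4, 0) = 4
Q (Dana): min(9, 7, 4) = 4
f (Lin): max(8, 1) = 8
g (Lin): max(1, 9, 7) = 9
R (Dana): min(8, 9) = 8
start (Lin): max(2, 4, 8) = 8
At start, Lin picks R (highest: 8).
At R, Dana picks f (lowest: 8).
At f, Lin picks v (highest: 8).
Terminal value 8.

v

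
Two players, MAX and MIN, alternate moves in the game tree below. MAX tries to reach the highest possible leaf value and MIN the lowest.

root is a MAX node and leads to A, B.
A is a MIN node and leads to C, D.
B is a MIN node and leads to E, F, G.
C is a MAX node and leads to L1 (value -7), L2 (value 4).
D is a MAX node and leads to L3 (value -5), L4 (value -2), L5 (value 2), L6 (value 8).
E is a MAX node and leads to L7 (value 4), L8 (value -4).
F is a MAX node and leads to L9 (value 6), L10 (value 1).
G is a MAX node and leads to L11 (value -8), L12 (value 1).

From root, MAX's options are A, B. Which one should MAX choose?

A

C (MAX): max(-7, 4) = 4
D (MAX): max(-5, -2, 2, 8) = 8
A (MIN): min(4, 8) = 4
E (MAX): max(4, -4) = 4
F (MAX): max(6, 1) = 6
G (MAX): max(-8, 1) = 1
B (MIN): min(4, 6, 1) = 1
root (MAX): max(4, 1) = 4
MAX at root wants the highest of {A=4, B=1}, so chooses A.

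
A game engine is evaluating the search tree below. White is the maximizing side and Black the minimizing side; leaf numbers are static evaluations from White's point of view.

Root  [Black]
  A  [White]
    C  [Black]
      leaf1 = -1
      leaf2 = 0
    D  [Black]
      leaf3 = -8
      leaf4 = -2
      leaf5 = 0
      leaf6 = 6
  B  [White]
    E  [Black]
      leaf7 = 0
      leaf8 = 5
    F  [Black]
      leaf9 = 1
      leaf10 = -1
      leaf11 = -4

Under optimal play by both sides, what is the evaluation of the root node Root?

C (Black): min(-1, 0) = -1
D (Black): min(-8, -2, 0, 6) = -8
A (White): max(-1, -8) = -1
E (Black): min(0, 5) = 0
F (Black): min(1, -1, -4) = -4
B (White): max(0, -4) = 0
Root (Black): min(-1, 0) = -1

-1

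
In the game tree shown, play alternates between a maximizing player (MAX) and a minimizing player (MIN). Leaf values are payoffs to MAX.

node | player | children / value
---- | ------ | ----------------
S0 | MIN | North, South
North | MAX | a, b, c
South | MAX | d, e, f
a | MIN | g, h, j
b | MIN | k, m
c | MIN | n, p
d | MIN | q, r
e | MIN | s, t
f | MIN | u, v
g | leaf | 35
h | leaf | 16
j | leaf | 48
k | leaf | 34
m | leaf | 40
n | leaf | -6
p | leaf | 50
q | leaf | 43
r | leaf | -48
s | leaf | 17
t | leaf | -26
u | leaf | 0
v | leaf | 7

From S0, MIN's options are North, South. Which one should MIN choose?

a (MIN): min(35, 16, 48) = 16
b (MIN): min(34, 40) = 34
c (MIN): min(-6, 50) = -6
North (MAX): max(16, 34, -6) = 34
d (MIN): min(43, -48) = -48
e (MIN): min(17, -26) = -26
f (MIN): min(0, 7) = 0
South (MAX): max(-48, -26, 0) = 0
S0 (MIN): min(34, 0) = 0
MIN at S0 wants the lowest of {North=34, South=0}, so chooses South.

South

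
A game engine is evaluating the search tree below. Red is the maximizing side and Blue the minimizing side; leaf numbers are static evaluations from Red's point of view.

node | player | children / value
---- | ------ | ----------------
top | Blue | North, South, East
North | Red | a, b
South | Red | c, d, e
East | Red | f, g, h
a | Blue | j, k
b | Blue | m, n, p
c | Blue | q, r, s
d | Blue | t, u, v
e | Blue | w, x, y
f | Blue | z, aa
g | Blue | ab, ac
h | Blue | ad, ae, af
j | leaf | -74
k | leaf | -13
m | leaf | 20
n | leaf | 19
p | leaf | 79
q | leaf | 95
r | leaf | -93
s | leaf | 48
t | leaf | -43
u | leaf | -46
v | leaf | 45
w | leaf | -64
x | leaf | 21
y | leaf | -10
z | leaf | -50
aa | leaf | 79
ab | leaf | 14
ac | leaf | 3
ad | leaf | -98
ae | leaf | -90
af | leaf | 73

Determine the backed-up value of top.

-46

a (Blue): min(-74, -13) = -74
b (Blue): min(20, 19, 79) = 19
North (Red): max(-74, 19) = 19
c (Blue): min(95, -93, 48) = -93
d (Blue): min(-43, -46, 45) = -46
e (Blue): min(-64, 21, -10) = -64
South (Red): max(-93, -46, -64) = -46
f (Blue): min(-50, 79) = -50
g (Blue): min(14, 3) = 3
h (Blue): min(-98, -90, 73) = -98
East (Red): max(-50, 3, -98) = 3
top (Blue): min(19, -46, 3) = -46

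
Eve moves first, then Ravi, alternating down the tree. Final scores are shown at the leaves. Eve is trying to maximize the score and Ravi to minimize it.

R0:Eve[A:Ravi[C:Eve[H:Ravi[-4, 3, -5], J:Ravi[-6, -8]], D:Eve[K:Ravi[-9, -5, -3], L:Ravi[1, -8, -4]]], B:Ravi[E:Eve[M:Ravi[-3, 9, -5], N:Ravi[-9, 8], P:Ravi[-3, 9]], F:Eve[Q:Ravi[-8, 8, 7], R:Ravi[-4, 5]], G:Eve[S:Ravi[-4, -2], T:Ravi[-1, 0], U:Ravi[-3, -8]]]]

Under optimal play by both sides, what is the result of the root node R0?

-4

H (Ravi): min(-4, 3, -5) = -5
J (Ravi): min(-6, -8) = -8
C (Eve): max(-5, -8) = -5
K (Ravi): min(-9, -5, -3) = -9
L (Ravi): min(1, -8, -4) = -8
D (Eve): max(-9, -8) = -8
A (Ravi): min(-5, -8) = -8
M (Ravi): min(-3, 9, -5) = -5
N (Ravi): min(-9, 8) = -9
P (Ravi): min(-3, 9) = -3
E (Eve): max(-5, -9, -3) = -3
Q (Ravi): min(-8, 8, 7) = -8
R (Ravi): min(-4, 5) = -4
F (Eve): max(-8, -4) = -4
S (Ravi): min(-4, -2) = -4
T (Ravi): min(-1, 0) = -1
U (Ravi): min(-3, -8) = -8
G (Eve): max(-4, -1, -8) = -1
B (Ravi): min(-3, -4, -1) = -4
R0 (Eve): max(-8, -4) = -4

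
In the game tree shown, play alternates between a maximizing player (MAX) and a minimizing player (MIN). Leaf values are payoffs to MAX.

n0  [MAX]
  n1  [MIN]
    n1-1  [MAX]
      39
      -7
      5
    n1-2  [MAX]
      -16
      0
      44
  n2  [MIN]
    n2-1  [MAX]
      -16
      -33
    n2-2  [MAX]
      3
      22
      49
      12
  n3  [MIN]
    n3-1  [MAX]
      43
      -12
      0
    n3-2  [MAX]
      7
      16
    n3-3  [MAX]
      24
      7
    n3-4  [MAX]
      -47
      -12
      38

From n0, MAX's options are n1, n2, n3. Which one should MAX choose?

n1

n1-1 (MAX): max(39, -7, 5) = 39
n1-2 (MAX): max(-16, 0, 44) = 44
n1 (MIN): min(39, 44) = 39
n2-1 (MAX): max(-16, -33) = -16
n2-2 (MAX): max(3, 22, 49, 12) = 49
n2 (MIN): min(-16, 49) = -16
n3-1 (MAX): max(43, -12, 0) = 43
n3-2 (MAX): max(7, 16) = 16
n3-3 (MAX): max(24, 7) = 24
n3-4 (MAX): max(-47, -12, 38) = 38
n3 (MIN): min(43, 16, 24, 38) = 16
n0 (MAX): max(39, -16, 16) = 39
MAX at n0 wants the highest of {n1=39, n2=-16, n3=16}, so chooses n1.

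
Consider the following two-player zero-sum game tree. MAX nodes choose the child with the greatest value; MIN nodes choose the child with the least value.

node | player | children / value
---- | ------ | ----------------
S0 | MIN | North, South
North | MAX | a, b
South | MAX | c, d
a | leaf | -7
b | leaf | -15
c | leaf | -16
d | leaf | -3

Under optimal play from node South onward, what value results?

South (MAX): max(-16, -3) = -3

-3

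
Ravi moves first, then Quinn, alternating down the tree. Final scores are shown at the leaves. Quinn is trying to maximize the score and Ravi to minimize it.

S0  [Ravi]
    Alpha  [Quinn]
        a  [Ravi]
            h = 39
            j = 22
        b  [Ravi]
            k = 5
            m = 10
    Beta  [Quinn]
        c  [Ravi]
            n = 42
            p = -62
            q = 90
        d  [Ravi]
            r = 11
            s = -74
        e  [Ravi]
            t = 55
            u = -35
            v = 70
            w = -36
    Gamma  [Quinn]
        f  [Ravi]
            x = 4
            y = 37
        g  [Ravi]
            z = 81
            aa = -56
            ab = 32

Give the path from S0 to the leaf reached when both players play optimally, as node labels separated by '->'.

a (Ravi): min(39, 22) = 22
b (Ravi): min(5, 10) = 5
Alpha (Quinn): max(22, 5) = 22
c (Ravi): min(42, -62, 90) = -62
d (Ravi): min(11, -74) = -74
e (Ravi): min(55, -35, 70, -36) = -36
Beta (Quinn): max(-62, -74, -36) = -36
f (Ravi): min(4, 37) = 4
g (Ravi): min(81, -56, 32) = -56
Gamma (Quinn): max(4, -56) = 4
S0 (Ravi): min(22, -36, 4) = -36
At S0, Ravi picks Beta (lowest: -36).
At Beta, Quinn picks e (highest: -36).
At e, Ravi picks w (lowest: -36).
Terminal value -36.

S0 -> Beta -> e -> w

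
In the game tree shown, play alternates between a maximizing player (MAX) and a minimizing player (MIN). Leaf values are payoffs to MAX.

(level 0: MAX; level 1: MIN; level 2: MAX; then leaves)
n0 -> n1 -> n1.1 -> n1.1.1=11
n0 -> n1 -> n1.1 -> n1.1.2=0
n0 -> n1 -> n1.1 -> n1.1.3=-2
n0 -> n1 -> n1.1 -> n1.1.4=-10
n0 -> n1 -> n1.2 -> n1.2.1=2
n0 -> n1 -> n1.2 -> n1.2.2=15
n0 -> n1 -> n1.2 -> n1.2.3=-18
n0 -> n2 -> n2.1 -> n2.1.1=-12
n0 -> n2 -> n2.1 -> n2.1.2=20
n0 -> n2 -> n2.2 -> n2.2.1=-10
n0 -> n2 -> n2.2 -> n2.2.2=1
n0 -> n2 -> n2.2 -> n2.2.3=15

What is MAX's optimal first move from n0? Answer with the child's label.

n1.1 (MAX): max(11, 0, -2, -10) = 11
n1.2 (MAX): max(2, 15, -18) = 15
n1 (MIN): min(11, 15) = 11
n2.1 (MAX): max(-12, 20) = 20
n2.2 (MAX): max(-10, 1, 15) = 15
n2 (MIN): min(20, 15) = 15
n0 (MAX): max(11, 15) = 15
MAX at n0 wants the highest of {n1=11, n2=15}, so chooses n2.

n2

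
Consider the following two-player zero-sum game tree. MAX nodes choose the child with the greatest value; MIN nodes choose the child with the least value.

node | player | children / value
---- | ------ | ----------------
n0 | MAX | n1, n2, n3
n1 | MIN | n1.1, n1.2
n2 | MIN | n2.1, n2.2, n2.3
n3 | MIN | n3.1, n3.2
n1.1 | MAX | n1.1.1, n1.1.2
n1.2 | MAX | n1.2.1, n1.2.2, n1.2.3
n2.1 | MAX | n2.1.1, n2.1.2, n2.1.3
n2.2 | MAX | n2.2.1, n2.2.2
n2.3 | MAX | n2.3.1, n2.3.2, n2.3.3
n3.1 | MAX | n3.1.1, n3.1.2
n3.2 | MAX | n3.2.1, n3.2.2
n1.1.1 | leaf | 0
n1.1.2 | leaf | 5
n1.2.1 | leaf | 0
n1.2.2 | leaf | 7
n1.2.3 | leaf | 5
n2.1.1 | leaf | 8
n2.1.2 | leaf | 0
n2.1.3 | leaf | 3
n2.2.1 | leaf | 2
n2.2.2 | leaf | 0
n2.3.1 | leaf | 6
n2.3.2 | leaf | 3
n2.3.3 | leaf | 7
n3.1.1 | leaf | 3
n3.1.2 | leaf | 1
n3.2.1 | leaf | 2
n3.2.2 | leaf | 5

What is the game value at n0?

n1.1 (MAX): max(0, 5) = 5
n1.2 (MAX): max(0, 7, 5) = 7
n1 (MIN): min(5, 7) = 5
n2.1 (MAX): max(8, 0, 3) = 8
n2.2 (MAX): max(2, 0) = 2
n2.3 (MAX): max(6, 3, 7) = 7
n2 (MIN): min(8, 2, 7) = 2
n3.1 (MAX): max(3, 1) = 3
n3.2 (MAX): max(2, 5) = 5
n3 (MIN): min(3, 5) = 3
n0 (MAX): max(5, 2, 3) = 5

5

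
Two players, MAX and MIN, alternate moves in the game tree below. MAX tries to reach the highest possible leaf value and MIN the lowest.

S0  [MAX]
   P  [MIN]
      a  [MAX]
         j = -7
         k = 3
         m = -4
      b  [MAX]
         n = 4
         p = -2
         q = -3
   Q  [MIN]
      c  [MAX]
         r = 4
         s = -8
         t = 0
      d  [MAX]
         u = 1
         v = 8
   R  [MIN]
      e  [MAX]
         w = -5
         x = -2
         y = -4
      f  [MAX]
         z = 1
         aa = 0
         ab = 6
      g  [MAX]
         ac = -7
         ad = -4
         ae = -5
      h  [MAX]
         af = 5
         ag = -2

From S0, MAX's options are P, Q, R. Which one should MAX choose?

a (MAX): max(-7, 3, -4) = 3
b (MAX): max(4, -2, -3) = 4
P (MIN): min(3, 4) = 3
c (MAX): max(4, -8, 0) = 4
d (MAX): max(1, 8) = 8
Q (MIN): min(4, 8) = 4
e (MAX): max(-5, -2, -4) = -2
f (MAX): max(1, 0, 6) = 6
g (MAX): max(-7, -4, -5) = -4
h (MAX): max(5, -2) = 5
R (MIN): min(-2, 6, -4, 5) = -4
S0 (MAX): max(3, 4, -4) = 4
MAX at S0 wants the highest of {P=3, Q=4, R=-4}, so chooses Q.

Q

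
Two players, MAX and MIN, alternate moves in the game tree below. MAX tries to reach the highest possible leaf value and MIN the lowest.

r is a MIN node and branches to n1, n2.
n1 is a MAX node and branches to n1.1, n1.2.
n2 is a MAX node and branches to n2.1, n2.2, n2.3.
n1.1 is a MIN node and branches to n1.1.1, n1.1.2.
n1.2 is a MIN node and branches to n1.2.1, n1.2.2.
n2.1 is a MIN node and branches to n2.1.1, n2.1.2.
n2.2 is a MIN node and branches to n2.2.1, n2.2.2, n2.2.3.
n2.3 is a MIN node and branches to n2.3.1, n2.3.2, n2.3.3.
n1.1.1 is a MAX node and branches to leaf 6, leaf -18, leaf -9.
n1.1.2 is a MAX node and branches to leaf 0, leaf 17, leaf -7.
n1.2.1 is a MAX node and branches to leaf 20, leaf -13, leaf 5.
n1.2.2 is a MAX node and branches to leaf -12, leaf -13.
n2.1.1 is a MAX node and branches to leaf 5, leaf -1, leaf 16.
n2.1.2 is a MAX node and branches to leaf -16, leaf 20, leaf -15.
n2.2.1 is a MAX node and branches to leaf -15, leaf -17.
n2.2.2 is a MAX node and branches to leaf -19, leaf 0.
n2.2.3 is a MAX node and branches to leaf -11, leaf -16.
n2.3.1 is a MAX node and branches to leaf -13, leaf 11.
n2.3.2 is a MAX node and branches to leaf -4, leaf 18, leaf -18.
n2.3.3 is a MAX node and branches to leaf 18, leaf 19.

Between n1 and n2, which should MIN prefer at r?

n1.1.1 (MAX): max(6, -18, -9) = 6
n1.1.2 (MAX): max(0, 17, -7) = 17
n1.1 (MIN): min(6, 17) = 6
n1.2.1 (MAX): max(20, -13, 5) = 20
n1.2.2 (MAX): max(-12, -13) = -12
n1.2 (MIN): min(20, -12) = -12
n1 (MAX): max(6, -12) = 6
n2.1.1 (MAX): max(5, -1, 16) = 16
n2.1.2 (MAX): max(-16, 20, -15) = 20
n2.1 (MIN): min(16, 20) = 16
n2.2.1 (MAX): max(-15, -17) = -15
n2.2.2 (MAX): max(-19, 0) = 0
n2.2.3 (MAX): max(-11, -16) = -11
n2.2 (MIN): min(-15, 0, -11) = -15
n2.3.1 (MAX): max(-13, 11) = 11
n2.3.2 (MAX): max(-4, 18, -18) = 18
n2.3.3 (MAX): max(18, 19) = 19
n2.3 (MIN): min(11, 18, 19) = 11
n2 (MAX): max(16, -15, 11) = 16
MIN prefers the lower value; n1=6, n2=16. n1 is better since 6 < 16.

n1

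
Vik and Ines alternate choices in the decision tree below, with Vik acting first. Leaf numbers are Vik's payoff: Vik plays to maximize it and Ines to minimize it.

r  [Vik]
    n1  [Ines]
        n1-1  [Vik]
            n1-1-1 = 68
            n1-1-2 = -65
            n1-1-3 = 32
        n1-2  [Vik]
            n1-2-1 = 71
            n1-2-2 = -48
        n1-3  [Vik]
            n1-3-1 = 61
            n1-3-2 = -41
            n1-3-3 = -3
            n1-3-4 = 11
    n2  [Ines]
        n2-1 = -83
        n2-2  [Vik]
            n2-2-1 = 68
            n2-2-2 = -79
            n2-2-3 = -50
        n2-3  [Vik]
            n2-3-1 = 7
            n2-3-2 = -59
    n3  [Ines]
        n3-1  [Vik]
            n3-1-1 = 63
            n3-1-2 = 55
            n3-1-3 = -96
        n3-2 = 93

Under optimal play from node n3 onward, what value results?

n3-1 (Vik): max(63, 55, -96) = 63
n3 (Ines): min(63, 93) = 63

63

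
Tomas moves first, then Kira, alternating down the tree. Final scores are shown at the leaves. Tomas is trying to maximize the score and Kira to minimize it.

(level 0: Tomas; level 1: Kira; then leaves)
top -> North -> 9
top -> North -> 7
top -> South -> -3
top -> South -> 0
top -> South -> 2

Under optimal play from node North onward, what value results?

7

North (Kira): min(9, 7) = 7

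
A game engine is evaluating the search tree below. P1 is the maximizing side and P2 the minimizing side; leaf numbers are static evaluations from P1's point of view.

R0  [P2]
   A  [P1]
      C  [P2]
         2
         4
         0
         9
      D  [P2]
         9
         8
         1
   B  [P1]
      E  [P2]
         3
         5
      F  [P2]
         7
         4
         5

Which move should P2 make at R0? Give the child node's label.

C (P2): min(2, 4, 0, 9) = 0
D (P2): min(9, 8, 1) = 1
A (P1): max(0, 1) = 1
E (P2): min(3, 5) = 3
F (P2): min(7, 4, 5) = 4
B (P1): max(3, 4) = 4
R0 (P2): min(1, 4) = 1
P2 at R0 wants the lowest of {A=1, B=4}, so chooses A.

A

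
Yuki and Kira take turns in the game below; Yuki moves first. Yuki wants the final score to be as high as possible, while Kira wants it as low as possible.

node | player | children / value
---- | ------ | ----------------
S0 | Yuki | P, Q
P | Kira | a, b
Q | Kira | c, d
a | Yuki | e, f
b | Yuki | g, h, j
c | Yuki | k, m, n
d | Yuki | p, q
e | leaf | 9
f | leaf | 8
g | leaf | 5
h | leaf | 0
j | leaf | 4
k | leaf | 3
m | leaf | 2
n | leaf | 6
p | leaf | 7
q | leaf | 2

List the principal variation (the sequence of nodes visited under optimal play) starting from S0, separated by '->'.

S0 -> Q -> c -> n

a (Yuki): max(9, 8) = 9
b (Yuki): max(5, 0, 4) = 5
P (Kira): min(9, 5) = 5
c (Yuki): max(3, 2, 6) = 6
d (Yuki): max(7, 2) = 7
Q (Kira): min(6, 7) = 6
S0 (Yuki): max(5, 6) = 6
At S0, Yuki picks Q (highest: 6).
At Q, Kira picks c (lowest: 6).
At c, Yuki picks n (highest: 6).
Terminal value 6.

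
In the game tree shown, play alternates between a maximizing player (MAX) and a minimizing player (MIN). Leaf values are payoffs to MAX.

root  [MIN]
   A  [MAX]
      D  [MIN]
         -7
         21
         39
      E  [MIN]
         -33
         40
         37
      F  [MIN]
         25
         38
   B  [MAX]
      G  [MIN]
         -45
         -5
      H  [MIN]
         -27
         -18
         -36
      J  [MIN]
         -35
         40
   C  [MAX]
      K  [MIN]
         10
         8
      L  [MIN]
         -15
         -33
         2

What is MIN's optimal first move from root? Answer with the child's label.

B

D (MIN): min(-7, 21, 39) = -7
E (MIN): min(-33, 40, 37) = -33
F (MIN): min(25, 38) = 25
A (MAX): max(-7, -33, 25) = 25
G (MIN): min(-45, -5) = -45
H (MIN): min(-27, -18, -36) = -36
J (MIN): min(-35, 40) = -35
B (MAX): max(-45, -36, -35) = -35
K (MIN): min(10, 8) = 8
L (MIN): min(-15, -33, 2) = -33
C (MAX): max(8, -33) = 8
root (MIN): min(25, -35, 8) = -35
MIN at root wants the lowest of {A=25, B=-35, C=8}, so chooses B.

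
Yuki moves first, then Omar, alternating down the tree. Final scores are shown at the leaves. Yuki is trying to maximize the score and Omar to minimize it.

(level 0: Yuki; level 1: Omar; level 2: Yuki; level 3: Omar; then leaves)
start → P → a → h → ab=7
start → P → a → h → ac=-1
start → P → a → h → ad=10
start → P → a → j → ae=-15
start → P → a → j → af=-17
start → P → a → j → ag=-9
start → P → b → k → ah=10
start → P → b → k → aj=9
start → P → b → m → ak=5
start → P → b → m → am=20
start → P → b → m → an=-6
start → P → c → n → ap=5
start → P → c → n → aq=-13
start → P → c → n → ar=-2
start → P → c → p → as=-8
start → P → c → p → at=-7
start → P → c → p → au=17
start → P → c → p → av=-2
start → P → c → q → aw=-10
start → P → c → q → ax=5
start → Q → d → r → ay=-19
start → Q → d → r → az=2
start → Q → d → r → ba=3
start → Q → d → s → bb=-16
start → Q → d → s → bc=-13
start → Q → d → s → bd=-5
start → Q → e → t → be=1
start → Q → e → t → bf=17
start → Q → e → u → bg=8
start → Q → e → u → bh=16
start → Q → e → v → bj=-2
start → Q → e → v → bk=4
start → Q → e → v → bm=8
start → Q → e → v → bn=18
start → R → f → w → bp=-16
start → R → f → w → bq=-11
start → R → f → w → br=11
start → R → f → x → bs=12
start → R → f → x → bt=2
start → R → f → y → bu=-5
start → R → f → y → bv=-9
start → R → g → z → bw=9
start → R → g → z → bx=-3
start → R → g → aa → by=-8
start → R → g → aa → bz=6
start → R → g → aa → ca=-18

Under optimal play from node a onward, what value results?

-1

h (Omar): min(7, -1, 10) = -1
j (Omar): min(-15, -17, -9) = -17
a (Yuki): max(-1, -17) = -1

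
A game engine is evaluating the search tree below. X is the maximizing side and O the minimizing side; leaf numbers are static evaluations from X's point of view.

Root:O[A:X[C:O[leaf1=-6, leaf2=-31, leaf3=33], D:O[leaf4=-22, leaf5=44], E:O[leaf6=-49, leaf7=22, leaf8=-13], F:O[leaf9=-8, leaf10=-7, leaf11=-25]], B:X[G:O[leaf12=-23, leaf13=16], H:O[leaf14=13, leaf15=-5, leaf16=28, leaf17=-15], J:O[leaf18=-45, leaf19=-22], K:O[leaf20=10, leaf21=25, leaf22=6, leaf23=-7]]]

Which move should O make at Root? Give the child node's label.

C (O): min(-6, -31, 33) = -31
D (O): min(-22, 44) = -22
E (O): min(-49, 22, -13) = -49
F (O): min(-8, -7, -25) = -25
A (X): max(-31, -22, -49, -25) = -22
G (O): min(-23, 16) = -23
H (O): min(13, -5, 28, -15) = -15
J (O): min(-45, -22) = -45
K (O): min(10, 25, 6, -7) = -7
B (X): max(-23, -15, -45, -7) = -7
Root (O): min(-22, -7) = -22
O at Root wants the lowest of {A=-22, B=-7}, so chooses A.

A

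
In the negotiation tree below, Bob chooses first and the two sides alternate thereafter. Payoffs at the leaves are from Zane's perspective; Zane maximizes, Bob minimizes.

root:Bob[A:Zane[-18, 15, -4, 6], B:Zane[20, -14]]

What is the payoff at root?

15

A (Zane): max(-18, 15, -4, 6) = 15
B (Zane): max(20, -14) = 20
root (Bob): min(15, 20) = 15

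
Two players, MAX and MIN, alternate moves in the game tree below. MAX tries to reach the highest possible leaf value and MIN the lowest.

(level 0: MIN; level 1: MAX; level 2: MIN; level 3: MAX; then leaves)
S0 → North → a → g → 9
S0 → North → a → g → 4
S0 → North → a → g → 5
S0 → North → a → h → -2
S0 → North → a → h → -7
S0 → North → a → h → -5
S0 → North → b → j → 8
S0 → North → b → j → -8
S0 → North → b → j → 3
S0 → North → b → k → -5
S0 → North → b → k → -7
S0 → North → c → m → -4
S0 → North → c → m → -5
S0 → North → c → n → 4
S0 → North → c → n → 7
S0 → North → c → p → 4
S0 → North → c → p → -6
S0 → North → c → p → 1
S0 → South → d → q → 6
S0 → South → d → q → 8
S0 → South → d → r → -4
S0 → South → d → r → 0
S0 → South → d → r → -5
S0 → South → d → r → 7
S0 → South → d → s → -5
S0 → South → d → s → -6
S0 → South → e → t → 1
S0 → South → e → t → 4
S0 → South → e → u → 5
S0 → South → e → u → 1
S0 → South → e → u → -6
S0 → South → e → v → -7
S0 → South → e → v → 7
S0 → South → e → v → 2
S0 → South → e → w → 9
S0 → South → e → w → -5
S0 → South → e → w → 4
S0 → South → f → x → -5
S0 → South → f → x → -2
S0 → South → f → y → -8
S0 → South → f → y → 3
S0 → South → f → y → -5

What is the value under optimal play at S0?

-2

g (MAX): max(9, 4, 5) = 9
h (MAX): max(-2, -7, -5) = -2
a (MIN): min(9, -2) = -2
j (MAX): max(8, -8, 3) = 8
k (MAX): max(-5, -7) = -5
b (MIN): min(8, -5) = -5
m (MAX): max(-4, -5) = -4
n (MAX): max(4, 7) = 7
p (MAX): max(4, -6, 1) = 4
c (MIN): min(-4, 7, 4) = -4
North (MAX): max(-2, -5, -4) = -2
q (MAX): max(6, 8) = 8
r (MAX): max(-4, 0, -5, 7) = 7
s (MAX): max(-5, -6) = -5
d (MIN): min(8, 7, -5) = -5
t (MAX): max(1, 4) = 4
u (MAX): max(5, 1, -6) = 5
v (MAX): max(-7, 7, 2) = 7
w (MAX): max(9, -5, 4) = 9
e (MIN): min(4, 5, 7, 9) = 4
x (MAX): max(-5, -2) = -2
y (MAX): max(-8, 3, -5) = 3
f (MIN): min(-2, 3) = -2
South (MAX): max(-5, 4, -2) = 4
S0 (MIN): min(-2, 4) = -2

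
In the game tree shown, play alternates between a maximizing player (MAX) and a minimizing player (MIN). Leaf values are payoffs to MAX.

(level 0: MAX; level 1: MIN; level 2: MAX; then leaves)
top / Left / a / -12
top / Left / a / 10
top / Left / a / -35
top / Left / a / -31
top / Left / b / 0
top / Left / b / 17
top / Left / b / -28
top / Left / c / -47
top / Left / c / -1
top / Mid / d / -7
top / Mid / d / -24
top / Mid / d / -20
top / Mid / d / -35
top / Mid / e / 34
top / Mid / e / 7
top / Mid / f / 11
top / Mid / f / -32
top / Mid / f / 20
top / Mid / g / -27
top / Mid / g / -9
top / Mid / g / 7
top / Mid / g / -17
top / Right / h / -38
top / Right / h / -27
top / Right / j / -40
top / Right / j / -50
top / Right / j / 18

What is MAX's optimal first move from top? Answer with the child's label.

a (MAX): max(-12, 10, -35, -31) = 10
b (MAX): max(0, 17, -28) = 17
c (MAX): max(-47, -1) = -1
Left (MIN): min(10, 17, -1) = -1
d (MAX): max(-7, -24, -20, -35) = -7
e (MAX): max(34, 7) = 34
f (MAX): max(11, -32, 20) = 20
g (MAX): max(-27, -9, 7, -17) = 7
Mid (MIN): min(-7, 34, 20, 7) = -7
h (MAX): max(-38, -27) = -27
j (MAX): max(-40, -50, 18) = 18
Right (MIN): min(-27, 18) = -27
top (MAX): max(-1, -7, -27) = -1
MAX at top wants the highest of {Left=-1, Mid=-7, Right=-27}, so chooses Left.

Left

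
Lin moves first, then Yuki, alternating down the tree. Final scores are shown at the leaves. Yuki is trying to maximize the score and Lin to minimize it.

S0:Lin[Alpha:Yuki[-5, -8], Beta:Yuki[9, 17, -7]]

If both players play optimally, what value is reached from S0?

-5

Alpha (Yuki): max(-5, -8) = -5
Beta (Yuki): max(9, 17, -7) = 17
S0 (Lin): min(-5, 17) = -5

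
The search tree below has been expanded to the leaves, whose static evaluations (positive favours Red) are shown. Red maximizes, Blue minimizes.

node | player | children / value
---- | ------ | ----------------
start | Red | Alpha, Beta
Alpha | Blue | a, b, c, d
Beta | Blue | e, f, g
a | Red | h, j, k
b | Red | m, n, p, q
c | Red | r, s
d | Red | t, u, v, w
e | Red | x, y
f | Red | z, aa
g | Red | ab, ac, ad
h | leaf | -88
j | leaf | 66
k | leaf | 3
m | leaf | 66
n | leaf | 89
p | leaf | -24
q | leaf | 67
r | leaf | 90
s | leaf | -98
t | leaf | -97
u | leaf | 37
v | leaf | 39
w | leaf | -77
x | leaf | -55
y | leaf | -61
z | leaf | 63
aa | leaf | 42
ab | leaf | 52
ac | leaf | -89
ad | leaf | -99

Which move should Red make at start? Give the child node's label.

Alpha

a (Red): max(-88, 66, 3) = 66
b (Red): max(66, 89, -24, 67) = 89
c (Red): max(90, -98) = 90
d (Red): max(-97, 37, 39, -77) = 39
Alpha (Blue): min(66, 89, 90, 39) = 39
e (Red): max(-55, -61) = -55
f (Red): max(63, 42) = 63
g (Red): max(52, -89, -99) = 52
Beta (Blue): min(-55, 63, 52) = -55
start (Red): max(39, -55) = 39
Red at start wants the highest of {Alpha=39, Beta=-55}, so chooses Alpha.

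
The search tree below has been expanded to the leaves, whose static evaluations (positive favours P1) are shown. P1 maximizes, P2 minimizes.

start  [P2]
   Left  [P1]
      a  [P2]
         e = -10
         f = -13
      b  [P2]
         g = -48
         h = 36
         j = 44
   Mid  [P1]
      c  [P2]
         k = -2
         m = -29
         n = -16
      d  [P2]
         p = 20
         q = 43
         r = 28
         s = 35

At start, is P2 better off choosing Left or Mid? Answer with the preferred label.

Left

a (P2): min(-10, -13) = -13
b (P2): min(-48, 36, 44) = -48
Left (P1): max(-13, -48) = -13
c (P2): min(-2, -29, -16) = -29
d (P2): min(20, 43, 28, 35) = 20
Mid (P1): max(-29, 20) = 20
P2 prefers the lower value; Left=-13, Mid=20. Left is better since -13 < 20.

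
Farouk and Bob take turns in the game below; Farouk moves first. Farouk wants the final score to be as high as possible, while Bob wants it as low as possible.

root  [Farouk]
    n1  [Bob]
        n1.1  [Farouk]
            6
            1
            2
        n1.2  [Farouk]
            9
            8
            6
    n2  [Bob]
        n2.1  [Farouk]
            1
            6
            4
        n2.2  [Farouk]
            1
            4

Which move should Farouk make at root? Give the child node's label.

n1

n1.1 (Farouk): max(6, 1, 2) = 6
n1.2 (Farouk): max(9, 8, 6) = 9
n1 (Bob): min(6, 9) = 6
n2.1 (Farouk): max(1, 6, 4) = 6
n2.2 (Farouk): max(1, 4) = 4
n2 (Bob): min(6, 4) = 4
root (Farouk): max(6, 4) = 6
Farouk at root wants the highest of {n1=6, n2=4}, so chooses n1.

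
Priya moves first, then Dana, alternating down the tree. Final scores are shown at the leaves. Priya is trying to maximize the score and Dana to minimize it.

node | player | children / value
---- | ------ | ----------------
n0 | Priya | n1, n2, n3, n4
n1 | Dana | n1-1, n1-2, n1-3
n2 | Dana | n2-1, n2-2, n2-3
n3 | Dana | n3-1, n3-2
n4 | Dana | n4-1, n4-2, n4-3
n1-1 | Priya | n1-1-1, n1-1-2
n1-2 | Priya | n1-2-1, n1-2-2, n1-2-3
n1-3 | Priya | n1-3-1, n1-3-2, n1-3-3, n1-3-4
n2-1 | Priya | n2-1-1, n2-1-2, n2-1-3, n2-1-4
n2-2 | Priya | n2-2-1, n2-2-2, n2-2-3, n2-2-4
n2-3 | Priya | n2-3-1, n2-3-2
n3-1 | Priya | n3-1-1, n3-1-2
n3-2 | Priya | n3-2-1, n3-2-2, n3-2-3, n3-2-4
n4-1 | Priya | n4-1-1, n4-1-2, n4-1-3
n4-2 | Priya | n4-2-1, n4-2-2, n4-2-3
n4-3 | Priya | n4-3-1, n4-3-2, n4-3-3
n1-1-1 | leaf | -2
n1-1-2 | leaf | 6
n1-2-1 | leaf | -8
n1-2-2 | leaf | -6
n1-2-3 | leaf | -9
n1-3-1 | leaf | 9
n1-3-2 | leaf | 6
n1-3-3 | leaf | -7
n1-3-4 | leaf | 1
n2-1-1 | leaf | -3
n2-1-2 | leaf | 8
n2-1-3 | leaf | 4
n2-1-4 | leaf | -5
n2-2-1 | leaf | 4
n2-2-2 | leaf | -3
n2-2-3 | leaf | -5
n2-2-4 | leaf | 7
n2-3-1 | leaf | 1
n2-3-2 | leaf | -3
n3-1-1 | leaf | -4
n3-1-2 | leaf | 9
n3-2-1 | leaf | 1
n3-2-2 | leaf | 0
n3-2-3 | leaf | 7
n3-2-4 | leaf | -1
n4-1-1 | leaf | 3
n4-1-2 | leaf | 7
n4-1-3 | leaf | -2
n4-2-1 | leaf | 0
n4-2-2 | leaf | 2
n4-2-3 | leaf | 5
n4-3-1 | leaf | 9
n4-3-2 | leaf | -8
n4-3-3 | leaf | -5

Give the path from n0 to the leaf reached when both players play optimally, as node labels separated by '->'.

n1-1 (Priya): max(-2, 6) = 6
n1-2 (Priya): max(-8, -6, -9) = -6
n1-3 (Priya): max(9, 6, -7, 1) = 9
n1 (Dana): min(6, -6, 9) = -6
n2-1 (Priya): max(-3, 8, 4, -5) = 8
n2-2 (Priya): max(4, -3, -5, 7) = 7
n2-3 (Priya): max(1, -3) = 1
n2 (Dana): min(8, 7, 1) = 1
n3-1 (Priya): max(-4, 9) = 9
n3-2 (Priya): max(1, 0, 7, -1) = 7
n3 (Dana): min(9, 7) = 7
n4-1 (Priya): max(3, 7, -2) = 7
n4-2 (Priya): max(0, 2, 5) = 5
n4-3 (Priya): max(9, -8, -5) = 9
n4 (Dana): min(7, 5, 9) = 5
n0 (Priya): max(-6, 1, 7, 5) = 7
At n0, Priya picks n3 (highest: 7).
At n3, Dana picks n3-2 (lowest: 7).
At n3-2, Priya picks n3-2-3 (highest: 7).
Terminal value 7.

n0 -> n3 -> n3-2 -> n3-2-3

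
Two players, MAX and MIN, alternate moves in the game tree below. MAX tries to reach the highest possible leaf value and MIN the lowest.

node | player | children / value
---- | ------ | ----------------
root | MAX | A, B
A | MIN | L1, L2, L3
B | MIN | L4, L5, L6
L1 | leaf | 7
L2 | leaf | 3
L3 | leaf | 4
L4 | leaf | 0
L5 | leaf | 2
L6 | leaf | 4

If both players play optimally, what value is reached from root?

3

A (MIN): min(7, 3, 4) = 3
B (MIN): min(0, 2, 4) = 0
root (MAX): max(3, 0) = 3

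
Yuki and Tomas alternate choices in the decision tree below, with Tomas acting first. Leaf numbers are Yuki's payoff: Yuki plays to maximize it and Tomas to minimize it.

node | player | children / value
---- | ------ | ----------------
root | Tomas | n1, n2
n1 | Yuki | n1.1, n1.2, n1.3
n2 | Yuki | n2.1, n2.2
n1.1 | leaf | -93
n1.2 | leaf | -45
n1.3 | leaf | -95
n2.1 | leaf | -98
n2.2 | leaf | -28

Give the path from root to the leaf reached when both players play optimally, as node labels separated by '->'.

root -> n1 -> n1.2

n1 (Yuki): max(-93, -45, -95) = -45
n2 (Yuki): max(-98, -28) = -28
root (Tomas): min(-45, -28) = -45
At root, Tomas picks n1 (lowest: -45).
At n1, Yuki picks n1.2 (highest: -45).
Terminal value -45.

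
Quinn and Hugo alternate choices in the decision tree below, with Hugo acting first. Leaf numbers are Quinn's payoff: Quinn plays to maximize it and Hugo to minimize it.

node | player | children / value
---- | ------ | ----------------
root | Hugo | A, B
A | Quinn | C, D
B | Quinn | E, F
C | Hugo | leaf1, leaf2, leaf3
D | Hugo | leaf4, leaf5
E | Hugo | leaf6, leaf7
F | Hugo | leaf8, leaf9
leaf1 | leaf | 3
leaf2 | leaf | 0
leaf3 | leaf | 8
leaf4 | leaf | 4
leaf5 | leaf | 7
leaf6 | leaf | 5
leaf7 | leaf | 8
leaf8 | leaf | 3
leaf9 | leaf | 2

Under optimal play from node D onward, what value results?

D (Hugo): min(4, 7) = 4

4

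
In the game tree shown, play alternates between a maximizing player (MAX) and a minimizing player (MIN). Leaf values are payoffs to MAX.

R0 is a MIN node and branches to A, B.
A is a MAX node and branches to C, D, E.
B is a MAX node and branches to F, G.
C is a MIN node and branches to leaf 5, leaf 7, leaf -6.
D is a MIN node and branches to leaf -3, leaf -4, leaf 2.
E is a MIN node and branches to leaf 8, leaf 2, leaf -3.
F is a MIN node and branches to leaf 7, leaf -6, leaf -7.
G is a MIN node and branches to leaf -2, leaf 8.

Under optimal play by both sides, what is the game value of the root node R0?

C (MIN): min(5, 7, -6) = -6
D (MIN): min(-3, -4, 2) = -4
E (MIN): min(8, 2, -3) = -3
A (MAX): max(-6, -4, -3) = -3
F (MIN): min(7, -6, -7) = -7
G (MIN): min(-2, 8) = -2
B (MAX): max(-7, -2) = -2
R0 (MIN): min(-3, -2) = -3

-3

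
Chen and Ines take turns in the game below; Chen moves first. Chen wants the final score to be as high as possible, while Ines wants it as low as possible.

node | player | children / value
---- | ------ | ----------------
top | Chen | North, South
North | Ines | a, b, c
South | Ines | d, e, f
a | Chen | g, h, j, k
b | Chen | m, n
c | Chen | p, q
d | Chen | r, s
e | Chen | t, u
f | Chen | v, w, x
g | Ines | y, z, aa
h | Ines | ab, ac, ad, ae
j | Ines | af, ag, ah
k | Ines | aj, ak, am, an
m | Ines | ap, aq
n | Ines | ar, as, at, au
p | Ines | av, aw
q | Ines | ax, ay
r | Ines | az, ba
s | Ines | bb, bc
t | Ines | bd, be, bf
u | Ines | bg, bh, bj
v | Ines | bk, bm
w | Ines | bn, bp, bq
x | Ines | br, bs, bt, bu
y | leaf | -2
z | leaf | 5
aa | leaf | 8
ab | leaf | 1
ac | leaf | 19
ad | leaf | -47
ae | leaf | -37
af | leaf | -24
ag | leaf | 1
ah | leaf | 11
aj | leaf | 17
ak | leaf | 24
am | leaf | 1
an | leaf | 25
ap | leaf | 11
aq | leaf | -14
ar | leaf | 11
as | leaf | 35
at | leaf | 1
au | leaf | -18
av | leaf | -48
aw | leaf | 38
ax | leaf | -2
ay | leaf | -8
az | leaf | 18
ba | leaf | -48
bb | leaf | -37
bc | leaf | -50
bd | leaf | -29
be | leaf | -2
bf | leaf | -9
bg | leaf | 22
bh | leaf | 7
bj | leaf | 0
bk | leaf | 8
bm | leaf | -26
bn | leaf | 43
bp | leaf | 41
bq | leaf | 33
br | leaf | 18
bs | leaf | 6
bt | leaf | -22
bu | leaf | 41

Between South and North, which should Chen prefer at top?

r (Ines): min(18, -48) = -48
s (Ines): min(-37, -50) = -50
d (Chen): max(-48, -50) = -48
t (Ines): min(-29, -2, -9) = -29
u (Ines): min(22, 7, 0) = 0
e (Chen): max(-29, 0) = 0
v (Ines): min(8, -26) = -26
w (Ines): min(43, 41, 33) = 33
x (Ines): min(18, 6, -22, 41) = -22
f (Chen): max(-26, 33, -22) = 33
South (Ines): min(-48, 0, 33) = -48
g (Ines): min(-2, 5, 8) = -2
h (Ines): min(1, 19, -47, -37) = -47
j (Ines): min(-24, 1, 11) = -24
k (Ines): min(17, 24, 1, 25) = 1
a (Chen): max(-2, -47, -24, 1) = 1
m (Ines): min(11, -14) = -14
n (Ines): min(11, 35, 1, -18) = -18
b (Chen): max(-14, -18) = -14
p (Ines): min(-48, 38) = -48
q (Ines): min(-2, -8) = -8
c (Chen): max(-48, -8) = -8
North (Ines): min(1, -14, -8) = -14
Chen prefers the higher value; South=-48, North=-14. North is better since -14 > -48.

North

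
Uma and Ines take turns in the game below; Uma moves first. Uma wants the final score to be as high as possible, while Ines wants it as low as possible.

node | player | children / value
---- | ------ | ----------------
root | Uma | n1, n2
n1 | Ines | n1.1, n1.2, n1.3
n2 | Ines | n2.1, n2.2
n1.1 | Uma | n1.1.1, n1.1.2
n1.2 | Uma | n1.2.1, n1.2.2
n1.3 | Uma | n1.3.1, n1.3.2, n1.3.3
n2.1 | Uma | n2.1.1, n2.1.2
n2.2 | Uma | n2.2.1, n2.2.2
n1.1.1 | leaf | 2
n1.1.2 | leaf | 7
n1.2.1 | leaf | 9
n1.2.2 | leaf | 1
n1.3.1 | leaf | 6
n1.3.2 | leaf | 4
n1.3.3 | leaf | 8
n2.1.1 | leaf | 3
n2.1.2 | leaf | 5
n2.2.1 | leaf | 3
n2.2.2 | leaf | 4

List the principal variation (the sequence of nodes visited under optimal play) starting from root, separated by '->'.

root -> n1 -> n1.1 -> n1.1.2

n1.1 (Uma): max(2, 7) = 7
n1.2 (Uma): max(9, 1) = 9
n1.3 (Uma): max(6, 4, 8) = 8
n1 (Ines): min(7, 9, 8) = 7
n2.1 (Uma): max(3, 5) = 5
n2.2 (Uma): max(3, 4) = 4
n2 (Ines): min(5, 4) = 4
root (Uma): max(7, 4) = 7
At root, Uma picks n1 (highest: 7).
At n1, Ines picks n1.1 (lowest: 7).
At n1.1, Uma picks n1.1.2 (highest: 7).
Terminal value 7.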